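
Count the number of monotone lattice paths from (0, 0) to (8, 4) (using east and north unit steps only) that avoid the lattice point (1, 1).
Number of paths = 255

Total paths from (0, 0) to (8, 4): C(12, 8) = 495. Paths through (1, 1): (paths (0, 0) → (1, 1)) × (paths (1, 1) → (8, 4)) = C(2, 1) · C(10, 7) = 2 · 120 = 240. Avoidance count = 495 − 240 = 255.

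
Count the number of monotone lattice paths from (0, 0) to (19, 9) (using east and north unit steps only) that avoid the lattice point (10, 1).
Number of paths = 6639490

Total paths from (0, 0) to (19, 9): C(28, 19) = 6906900. Paths through (10, 1): (paths (0, 0) → (10, 1)) × (paths (10, 1) → (19, 9)) = C(11, 10) · C(17, 9) = 11 · 24310 = 267410. Avoidance count = 6906900 − 267410 = 6639490.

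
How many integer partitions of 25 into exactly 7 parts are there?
p(25, 7 parts) = 248

Partitions of n into exactly k parts are in bijection with partitions of n − k into at most k parts (subtract 1 from each part). So p(25, exactly 7) = p(18, parts ≤ 7). Computing via the recurrence p(m, j) = p(m, j−1) + p(m−j, j) gives 248.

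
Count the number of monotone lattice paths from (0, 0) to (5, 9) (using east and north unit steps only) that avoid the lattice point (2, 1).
Number of paths = 1507

Total paths from (0, 0) to (5, 9): C(14, 5) = 2002. Paths through (2, 1): (paths (0, 0) → (2, 1)) × (paths (2, 1) → (5, 9)) = C(3, 2) · C(11, 3) = 3 · 165 = 495. Avoidance count = 2002 − 495 = 1507.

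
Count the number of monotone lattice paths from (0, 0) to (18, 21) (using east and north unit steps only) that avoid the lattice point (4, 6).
Number of paths = 46071804390

Total paths from (0, 0) to (18, 21): C(39, 18) = 62359143990. Paths through (4, 6): (paths (0, 0) → (4, 6)) × (paths (4, 6) → (18, 21)) = C(10, 4) · C(29, 14) = 210 · 77558760 = 16287339600. Avoidance count = 62359143990 − 16287339600 = 46071804390.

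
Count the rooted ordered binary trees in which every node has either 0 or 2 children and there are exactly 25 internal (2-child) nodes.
C_25 = 4861946401452

These full binary trees are counted by the Catalan number C_n = (1/(n + 1)) · C(2n, n). For n = 25: C_25 = (1/26) · C(50, 25) = 126410606437752/26 = 4861946401452.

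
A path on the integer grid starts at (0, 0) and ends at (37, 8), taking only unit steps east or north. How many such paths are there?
Number of paths = 215553195

A monotone lattice path from (0, 0) to (37, 8) consists of 37 east steps and 8 north steps in some order, so it is determined by which 37 of the 45 steps are east. The count is C(45, 37) = 215553195.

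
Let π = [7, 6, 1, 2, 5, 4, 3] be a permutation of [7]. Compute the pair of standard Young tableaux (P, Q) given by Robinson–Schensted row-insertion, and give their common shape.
P = [1, 2, 3] / [4] / [5] / [6] / [7];  Q = [1, 4, 5] / [2] / [3] / [6] / [7];  common shape = (3, 1, 1, 1, 1)

Row-insert the values π_1, π_2, … into P one at a time, bumping the leftmost entry strictly greater than the inserted value down to the next row. The recording tableau Q records, in position (i, j), the step at which that cell was added to P.
  Insert 7 (step 1): P = [7];  Q = [1]
  Insert 6 (step 2): P = [6] / [7];  Q = [1] / [2]
  Insert 1 (step 3): P = [1] / [6] / [7];  Q = [1] / [2] / [3]
  Insert 2 (step 4): P = [1, 2] / [6] / [7];  Q = [1, 4] / [2] / [3]
  Insert 5 (step 5): P = [1, 2, 5] / [6] / [7];  Q = [1, 4, 5] / [2] / [3]
  Insert 4 (step 6): P = [1, 2, 4] / [5] / [6] / [7];  Q = [1, 4, 5] / [2] / [3] / [6]
  Insert 3 (step 7): P = [1, 2, 3] / [4] / [5] / [6] / [7];  Q = [1, 4, 5] / [2] / [3] / [6] / [7]
Final shape: (3, 1, 1, 1, 1).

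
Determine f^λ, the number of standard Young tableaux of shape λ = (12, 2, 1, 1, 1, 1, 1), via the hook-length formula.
# SYT of shape (12, 2, 1, 1, 1, 1, 1) = 184756

Hook-length formula: f^λ = n! / Π hook(c), product over all cells c of the Young diagram. For λ = (12, 2, 1, 1, 1, 1, 1), n = 19 boxes. Hook lengths by row (left-to-right, top-to-bottom): [18, 12, 10, 9, 8, 7, 6, 5, 4, 3, 2, 1]; [7, 1]; [5]; [4]; [3]; [2]; [1]. Product of hooks = 658409472000. So f^λ = 19! / 658409472000 = 121645100408832000 / 658409472000 = 184756.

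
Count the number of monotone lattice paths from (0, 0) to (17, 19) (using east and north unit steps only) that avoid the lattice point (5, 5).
Number of paths = 6163756200

Total paths from (0, 0) to (17, 19): C(36, 17) = 8597496600. Paths through (5, 5): (paths (0, 0) → (5, 5)) × (paths (5, 5) → (17, 19)) = C(10, 5) · C(26, 12) = 252 · 9657700 = 2433740400. Avoidance count = 8597496600 − 2433740400 = 6163756200.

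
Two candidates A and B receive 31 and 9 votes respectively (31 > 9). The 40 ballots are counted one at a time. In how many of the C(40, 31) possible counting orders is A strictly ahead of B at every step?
Strict-lead orderings = 150391384

Total orderings of the 40 votes with 31 for A: C(40, 31) = 273438880. By the Bertrand ballot formula (Cycle Lemma / reflection principle), the number of orderings in which A is strictly ahead of B throughout is (p − q)/(p + q) · C(p + q, p) = (31 − 9)/(31 + 9) · 273438880 = 150391384.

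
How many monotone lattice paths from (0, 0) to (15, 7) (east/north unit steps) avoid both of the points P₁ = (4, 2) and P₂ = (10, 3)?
Number of paths = 82218

Inclusion–exclusion. Total paths: C(22, 15) = 170544. Through P₁: C(6, 4)·C(16, 11) = 65520. Through P₂: C(13, 10)·C(9, 5) = 36036. Since P₁ is strictly southwest of P₂, a monotone path through both must visit P₁ then P₂; paths through both = C(6, 4)·C(7, 6)·C(9, 5) = 13230. Avoid both = 170544 − 65520 − 36036 + 13230 = 82218.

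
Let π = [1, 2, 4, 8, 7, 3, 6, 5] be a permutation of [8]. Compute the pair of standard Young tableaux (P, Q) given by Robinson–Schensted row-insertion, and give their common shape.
P = [1, 2, 3, 5] / [4, 6] / [7] / [8];  Q = [1, 2, 3, 4] / [5, 7] / [6] / [8];  common shape = (4, 2, 1, 1)

Row-insert the values π_1, π_2, … into P one at a time, bumping the leftmost entry strictly greater than the inserted value down to the next row. The recording tableau Q records, in position (i, j), the step at which that cell was added to P.
  Insert 1 (step 1): P = [1];  Q = [1]
  Insert 2 (step 2): P = [1, 2];  Q = [1, 2]
  Insert 4 (step 3): P = [1, 2, 4];  Q = [1, 2, 3]
  Insert 8 (step 4): P = [1, 2, 4, 8];  Q = [1, 2, 3, 4]
  Insert 7 (step 5): P = [1, 2, 4, 7] / [8];  Q = [1, 2, 3, 4] / [5]
  Insert 3 (step 6): P = [1, 2, 3, 7] / [4] / [8];  Q = [1, 2, 3, 4] / [5] / [6]
  Insert 6 (step 7): P = [1, 2, 3, 6] / [4, 7] / [8];  Q = [1, 2, 3, 4] / [5, 7] / [6]
  Insert 5 (step 8): P = [1, 2, 3, 5] / [4, 6] / [7] / [8];  Q = [1, 2, 3, 4] / [5, 7] / [6] / [8]
Final shape: (4, 2, 1, 1).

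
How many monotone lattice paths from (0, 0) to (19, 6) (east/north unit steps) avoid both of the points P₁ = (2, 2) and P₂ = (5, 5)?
Number of paths = 139210

Inclusion–exclusion. Total paths: C(25, 19) = 177100. Through P₁: C(4, 2)·C(21, 17) = 35910. Through P₂: C(10, 5)·C(15, 14) = 3780. Since P₁ is strictly southwest of P₂, a monotone path through both must visit P₁ then P₂; paths through both = C(4, 2)·C(6, 3)·C(15, 14) = 1800. Avoid both = 177100 − 35910 − 3780 + 1800 = 139210.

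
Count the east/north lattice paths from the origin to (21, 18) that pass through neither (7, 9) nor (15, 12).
Number of paths = 38691946150

Inclusion–exclusion. Total paths: C(39, 21) = 62359143990. Through P₁: C(16, 7)·C(23, 14) = 9348653600. Through P₂: C(27, 15)·C(12, 6) = 16062686640. Since P₁ is strictly southwest of P₂, a monotone path through both must visit P₁ then P₂; paths through both = C(16, 7)·C(11, 8)·C(12, 6) = 1744142400. Avoid both = 62359143990 − 9348653600 − 16062686640 + 1744142400 = 38691946150.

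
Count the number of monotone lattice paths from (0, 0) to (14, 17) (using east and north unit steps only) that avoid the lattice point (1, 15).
Number of paths = 265180845

Total paths from (0, 0) to (14, 17): C(31, 14) = 265182525. Paths through (1, 15): (paths (0, 0) → (1, 15)) × (paths (1, 15) → (14, 17)) = C(16, 1) · C(15, 13) = 16 · 105 = 1680. Avoidance count = 265182525 − 1680 = 265180845.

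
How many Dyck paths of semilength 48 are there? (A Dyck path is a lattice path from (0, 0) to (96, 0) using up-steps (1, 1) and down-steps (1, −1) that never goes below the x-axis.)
C_48 = 131327898242169365477991900

These Dyck paths are counted by the Catalan number C_n = (1/(n + 1)) · C(2n, n). For n = 48: C_48 = (1/49) · C(96, 48) = 6435067013866298908421603100/49 = 131327898242169365477991900.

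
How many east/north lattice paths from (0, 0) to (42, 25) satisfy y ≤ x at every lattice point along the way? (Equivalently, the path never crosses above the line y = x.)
Number of paths = 700533885926386512

By the reflection principle (André's argument), the number of monotone paths to (42, 25) with n ≤ m that never go above y = x is C(67, 42) − C(67, 43) = 1673497616379701112 − 972963730453314600 = 700533885926386512.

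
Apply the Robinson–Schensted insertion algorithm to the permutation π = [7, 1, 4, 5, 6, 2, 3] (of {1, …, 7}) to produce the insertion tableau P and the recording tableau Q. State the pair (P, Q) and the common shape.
P = [1, 2, 3, 6] / [4, 5] / [7];  Q = [1, 3, 4, 5] / [2, 7] / [6];  common shape = (4, 2, 1)

Row-insert the values π_1, π_2, … into P one at a time, bumping the leftmost entry strictly greater than the inserted value down to the next row. The recording tableau Q records, in position (i, j), the step at which that cell was added to P.
  Insert 7 (step 1): P = [7];  Q = [1]
  Insert 1 (step 2): P = [1] / [7];  Q = [1] / [2]
  Insert 4 (step 3): P = [1, 4] / [7];  Q = [1, 3] / [2]
  Insert 5 (step 4): P = [1, 4, 5] / [7];  Q = [1, 3, 4] / [2]
  Insert 6 (step 5): P = [1, 4, 5, 6] / [7];  Q = [1, 3, 4, 5] / [2]
  Insert 2 (step 6): P = [1, 2, 5, 6] / [4] / [7];  Q = [1, 3, 4, 5] / [2] / [6]
  Insert 3 (step 7): P = [1, 2, 3, 6] / [4, 5] / [7];  Q = [1, 3, 4, 5] / [2, 7] / [6]
Final shape: (4, 2, 1).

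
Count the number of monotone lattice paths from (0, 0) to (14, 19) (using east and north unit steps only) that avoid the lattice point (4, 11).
Number of paths = 759079530

Total paths from (0, 0) to (14, 19): C(33, 14) = 818809200. Paths through (4, 11): (paths (0, 0) → (4, 11)) × (paths (4, 11) → (14, 19)) = C(15, 4) · C(18, 10) = 1365 · 43758 = 59729670. Avoidance count = 818809200 − 59729670 = 759079530.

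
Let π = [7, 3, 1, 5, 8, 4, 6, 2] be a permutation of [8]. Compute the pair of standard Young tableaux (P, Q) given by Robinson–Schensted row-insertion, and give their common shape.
P = [1, 2, 6] / [3, 4, 8] / [5] / [7];  Q = [1, 4, 5] / [2, 6, 7] / [3] / [8];  common shape = (3, 3, 1, 1)

Row-insert the values π_1, π_2, … into P one at a time, bumping the leftmost entry strictly greater than the inserted value down to the next row. The recording tableau Q records, in position (i, j), the step at which that cell was added to P.
  Insert 7 (step 1): P = [7];  Q = [1]
  Insert 3 (step 2): P = [3] / [7];  Q = [1] / [2]
  Insert 1 (step 3): P = [1] / [3] / [7];  Q = [1] / [2] / [3]
  Insert 5 (step 4): P = [1, 5] / [3] / [7];  Q = [1, 4] / [2] / [3]
  Insert 8 (step 5): P = [1, 5, 8] / [3] / [7];  Q = [1, 4, 5] / [2] / [3]
  Insert 4 (step 6): P = [1, 4, 8] / [3, 5] / [7];  Q = [1, 4, 5] / [2, 6] / [3]
  Insert 6 (step 7): P = [1, 4, 6] / [3, 5, 8] / [7];  Q = [1, 4, 5] / [2, 6, 7] / [3]
  Insert 2 (step 8): P = [1, 2, 6] / [3, 4, 8] / [5] / [7];  Q = [1, 4, 5] / [2, 6, 7] / [3] / [8]
Final shape: (3, 3, 1, 1).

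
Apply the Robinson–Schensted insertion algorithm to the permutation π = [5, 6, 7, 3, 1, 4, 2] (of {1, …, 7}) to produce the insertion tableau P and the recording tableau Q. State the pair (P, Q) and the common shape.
P = [1, 2, 7] / [3, 4] / [5, 6];  Q = [1, 2, 3] / [4, 6] / [5, 7];  common shape = (3, 2, 2)

Row-insert the values π_1, π_2, … into P one at a time, bumping the leftmost entry strictly greater than the inserted value down to the next row. The recording tableau Q records, in position (i, j), the step at which that cell was added to P.
  Insert 5 (step 1): P = [5];  Q = [1]
  Insert 6 (step 2): P = [5, 6];  Q = [1, 2]
  Insert 7 (step 3): P = [5, 6, 7];  Q = [1, 2, 3]
  Insert 3 (step 4): P = [3, 6, 7] / [5];  Q = [1, 2, 3] / [4]
  Insert 1 (step 5): P = [1, 6, 7] / [3] / [5];  Q = [1, 2, 3] / [4] / [5]
  Insert 4 (step 6): P = [1, 4, 7] / [3, 6] / [5];  Q = [1, 2, 3] / [4, 6] / [5]
  Insert 2 (step 7): P = [1, 2, 7] / [3, 4] / [5, 6];  Q = [1, 2, 3] / [4, 6] / [5, 7]
Final shape: (3, 2, 2).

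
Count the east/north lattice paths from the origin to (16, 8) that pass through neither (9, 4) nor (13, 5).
Number of paths = 399661

Inclusion–exclusion. Total paths: C(24, 16) = 735471. Through P₁: C(13, 9)·C(11, 7) = 235950. Through P₂: C(18, 13)·C(6, 3) = 171360. Since P₁ is strictly southwest of P₂, a monotone path through both must visit P₁ then P₂; paths through both = C(13, 9)·C(5, 4)·C(6, 3) = 71500. Avoid both = 735471 − 235950 − 171360 + 71500 = 399661.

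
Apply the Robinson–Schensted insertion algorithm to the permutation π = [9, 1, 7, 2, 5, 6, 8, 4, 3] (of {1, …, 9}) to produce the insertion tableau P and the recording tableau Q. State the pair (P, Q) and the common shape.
P = [1, 2, 3, 6, 8] / [4] / [5] / [7] / [9];  Q = [1, 3, 5, 6, 7] / [2] / [4] / [8] / [9];  common shape = (5, 1, 1, 1, 1)

Row-insert the values π_1, π_2, … into P one at a time, bumping the leftmost entry strictly greater than the inserted value down to the next row. The recording tableau Q records, in position (i, j), the step at which that cell was added to P.
  Insert 9 (step 1): P = [9];  Q = [1]
  Insert 1 (step 2): P = [1] / [9];  Q = [1] / [2]
  Insert 7 (step 3): P = [1, 7] / [9];  Q = [1, 3] / [2]
  Insert 2 (step 4): P = [1, 2] / [7] / [9];  Q = [1, 3] / [2] / [4]
  Insert 5 (step 5): P = [1, 2, 5] / [7] / [9];  Q = [1, 3, 5] / [2] / [4]
  Insert 6 (step 6): P = [1, 2, 5, 6] / [7] / [9];  Q = [1, 3, 5, 6] / [2] / [4]
  Insert 8 (step 7): P = [1, 2, 5, 6, 8] / [7] / [9];  Q = [1, 3, 5, 6, 7] / [2] / [4]
  Insert 4 (step 8): P = [1, 2, 4, 6, 8] / [5] / [7] / [9];  Q = [1, 3, 5, 6, 7] / [2] / [4] / [8]
  Insert 3 (step 9): P = [1, 2, 3, 6, 8] / [4] / [5] / [7] / [9];  Q = [1, 3, 5, 6, 7] / [2] / [4] / [8] / [9]
Final shape: (5, 1, 1, 1, 1).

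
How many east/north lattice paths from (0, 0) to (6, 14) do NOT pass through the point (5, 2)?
Number of paths = 38487

Total paths from (0, 0) to (6, 14): C(20, 6) = 38760. Paths through (5, 2): (paths (0, 0) → (5, 2)) × (paths (5, 2) → (6, 14)) = C(7, 5) · C(13, 1) = 21 · 13 = 273. Avoidance count = 38760 − 273 = 38487.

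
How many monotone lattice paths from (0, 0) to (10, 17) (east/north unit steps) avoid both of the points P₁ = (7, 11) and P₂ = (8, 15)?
Number of paths = 3775905

Inclusion–exclusion. Total paths: C(27, 10) = 8436285. Through P₁: C(18, 7)·C(9, 3) = 2673216. Through P₂: C(23, 8)·C(4, 2) = 2941884. Since P₁ is strictly southwest of P₂, a monotone path through both must visit P₁ then P₂; paths through both = C(18, 7)·C(5, 1)·C(4, 2) = 954720. Avoid both = 8436285 − 2673216 − 2941884 + 954720 = 3775905.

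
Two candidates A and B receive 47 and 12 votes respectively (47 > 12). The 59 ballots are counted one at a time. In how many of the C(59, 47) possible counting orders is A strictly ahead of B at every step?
Strict-lead orderings = 664102502700

Total orderings of the 59 votes with 47 for A: C(59, 47) = 1119487075980. By the Bertrand ballot formula (Cycle Lemma / reflection principle), the number of orderings in which A is strictly ahead of B throughout is (p − q)/(p + q) · C(p + q, p) = (47 − 12)/(47 + 12) · 1119487075980 = 664102502700.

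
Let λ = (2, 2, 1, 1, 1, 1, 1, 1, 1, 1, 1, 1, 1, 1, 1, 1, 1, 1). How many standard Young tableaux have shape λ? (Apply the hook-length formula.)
# SYT of shape (2, 2, 1, 1, 1, 1, 1, 1, 1, 1, 1, 1, 1, 1, 1, 1, 1, 1) = 170

Hook-length formula: f^λ = n! / Π hook(c), product over all cells c of the Young diagram. For λ = (2, 2, 1, 1, 1, 1, 1, 1, 1, 1, 1, 1, 1, 1, 1, 1, 1, 1), n = 20 boxes. Hook lengths by row (left-to-right, top-to-bottom): [19, 2]; [18, 1]; [16]; [15]; [14]; [13]; [12]; [11]; [10]; [9]; [8]; [7]; [6]; [5]; [4]; [3]; [2]; [1]. Product of hooks = 14311188283392000. So f^λ = 20! / 14311188283392000 = 2432902008176640000 / 14311188283392000 = 170.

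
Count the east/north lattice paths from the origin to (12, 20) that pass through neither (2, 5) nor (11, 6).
Number of paths = 156966390

Inclusion–exclusion. Total paths: C(32, 12) = 225792840. Through P₁: C(7, 2)·C(25, 10) = 68643960. Through P₂: C(17, 11)·C(15, 1) = 185640. Since P₁ is strictly southwest of P₂, a monotone path through both must visit P₁ then P₂; paths through both = C(7, 2)·C(10, 9)·C(15, 1) = 3150. Avoid both = 225792840 − 68643960 − 185640 + 3150 = 156966390.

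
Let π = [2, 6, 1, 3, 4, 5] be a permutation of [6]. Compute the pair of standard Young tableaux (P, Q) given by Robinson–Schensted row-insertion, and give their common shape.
P = [1, 3, 4, 5] / [2, 6];  Q = [1, 2, 5, 6] / [3, 4];  common shape = (4, 2)

Row-insert the values π_1, π_2, … into P one at a time, bumping the leftmost entry strictly greater than the inserted value down to the next row. The recording tableau Q records, in position (i, j), the step at which that cell was added to P.
  Insert 2 (step 1): P = [2];  Q = [1]
  Insert 6 (step 2): P = [2, 6];  Q = [1, 2]
  Insert 1 (step 3): P = [1, 6] / [2];  Q = [1, 2] / [3]
  Insert 3 (step 4): P = [1, 3] / [2, 6];  Q = [1, 2] / [3, 4]
  Insert 4 (step 5): P = [1, 3, 4] / [2, 6];  Q = [1, 2, 5] / [3, 4]
  Insert 5 (step 6): P = [1, 3, 4, 5] / [2, 6];  Q = [1, 2, 5, 6] / [3, 4]
Final shape: (4, 2).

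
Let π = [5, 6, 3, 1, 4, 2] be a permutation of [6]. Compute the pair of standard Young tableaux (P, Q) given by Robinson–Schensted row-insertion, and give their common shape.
P = [1, 2] / [3, 4] / [5, 6];  Q = [1, 2] / [3, 5] / [4, 6];  common shape = (2, 2, 2)

Row-insert the values π_1, π_2, … into P one at a time, bumping the leftmost entry strictly greater than the inserted value down to the next row. The recording tableau Q records, in position (i, j), the step at which that cell was added to P.
  Insert 5 (step 1): P = [5];  Q = [1]
  Insert 6 (step 2): P = [5, 6];  Q = [1, 2]
  Insert 3 (step 3): P = [3, 6] / [5];  Q = [1, 2] / [3]
  Insert 1 (step 4): P = [1, 6] / [3] / [5];  Q = [1, 2] / [3] / [4]
  Insert 4 (step 5): P = [1, 4] / [3, 6] / [5];  Q = [1, 2] / [3, 5] / [4]
  Insert 2 (step 6): P = [1, 2] / [3, 4] / [5, 6];  Q = [1, 2] / [3, 5] / [4, 6]
Final shape: (2, 2, 2).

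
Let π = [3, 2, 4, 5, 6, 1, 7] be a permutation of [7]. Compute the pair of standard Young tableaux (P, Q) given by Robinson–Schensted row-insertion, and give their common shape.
P = [1, 4, 5, 6, 7] / [2] / [3];  Q = [1, 3, 4, 5, 7] / [2] / [6];  common shape = (5, 1, 1)

Row-insert the values π_1, π_2, … into P one at a time, bumping the leftmost entry strictly greater than the inserted value down to the next row. The recording tableau Q records, in position (i, j), the step at which that cell was added to P.
  Insert 3 (step 1): P = [3];  Q = [1]
  Insert 2 (step 2): P = [2] / [3];  Q = [1] / [2]
  Insert 4 (step 3): P = [2, 4] / [3];  Q = [1, 3] / [2]
  Insert 5 (step 4): P = [2, 4, 5] / [3];  Q = [1, 3, 4] / [2]
  Insert 6 (step 5): P = [2, 4, 5, 6] / [3];  Q = [1, 3, 4, 5] / [2]
  Insert 1 (step 6): P = [1, 4, 5, 6] / [2] / [3];  Q = [1, 3, 4, 5] / [2] / [6]
  Insert 7 (step 7): P = [1, 4, 5, 6, 7] / [2] / [3];  Q = [1, 3, 4, 5, 7] / [2] / [6]
Final shape: (5, 1, 1).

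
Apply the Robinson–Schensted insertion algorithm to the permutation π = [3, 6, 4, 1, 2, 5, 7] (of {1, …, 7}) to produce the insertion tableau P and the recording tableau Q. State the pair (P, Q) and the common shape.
P = [1, 2, 5, 7] / [3, 4] / [6];  Q = [1, 2, 6, 7] / [3, 5] / [4];  common shape = (4, 2, 1)

Row-insert the values π_1, π_2, … into P one at a time, bumping the leftmost entry strictly greater than the inserted value down to the next row. The recording tableau Q records, in position (i, j), the step at which that cell was added to P.
  Insert 3 (step 1): P = [3];  Q = [1]
  Insert 6 (step 2): P = [3, 6];  Q = [1, 2]
  Insert 4 (step 3): P = [3, 4] / [6];  Q = [1, 2] / [3]
  Insert 1 (step 4): P = [1, 4] / [3] / [6];  Q = [1, 2] / [3] / [4]
  Insert 2 (step 5): P = [1, 2] / [3, 4] / [6];  Q = [1, 2] / [3, 5] / [4]
  Insert 5 (step 6): P = [1, 2, 5] / [3, 4] / [6];  Q = [1, 2, 6] / [3, 5] / [4]
  Insert 7 (step 7): P = [1, 2, 5, 7] / [3, 4] / [6];  Q = [1, 2, 6, 7] / [3, 5] / [4]
Final shape: (4, 2, 1).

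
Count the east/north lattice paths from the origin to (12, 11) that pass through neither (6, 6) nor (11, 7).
Number of paths = 793790

Inclusion–exclusion. Total paths: C(23, 12) = 1352078. Through P₁: C(12, 6)·C(11, 6) = 426888. Through P₂: C(18, 11)·C(5, 1) = 159120. Since P₁ is strictly southwest of P₂, a monotone path through both must visit P₁ then P₂; paths through both = C(12, 6)·C(6, 5)·C(5, 1) = 27720. Avoid both = 1352078 − 426888 − 159120 + 27720 = 793790.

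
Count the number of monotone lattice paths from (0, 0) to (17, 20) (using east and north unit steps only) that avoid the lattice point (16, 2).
Number of paths = 15905365803

Total paths from (0, 0) to (17, 20): C(37, 17) = 15905368710. Paths through (16, 2): (paths (0, 0) → (16, 2)) × (paths (16, 2) → (17, 20)) = C(18, 16) · C(19, 1) = 153 · 19 = 2907. Avoidance count = 15905368710 − 2907 = 15905365803.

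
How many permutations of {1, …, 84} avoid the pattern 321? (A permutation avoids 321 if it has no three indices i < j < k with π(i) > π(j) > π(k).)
C_84 = 270557451039395118028642463289168566420671280440

These 321-avoiding permutations are counted by the Catalan number C_n = (1/(n + 1)) · C(2n, n). For n = 84: C_84 = (1/85) · C(168, 84) = 22997383338348585032434609379579328145757058837400/85 = 270557451039395118028642463289168566420671280440.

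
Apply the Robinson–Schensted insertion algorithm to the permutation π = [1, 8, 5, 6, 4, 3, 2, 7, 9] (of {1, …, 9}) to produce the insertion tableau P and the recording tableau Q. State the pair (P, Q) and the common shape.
P = [1, 2, 6, 7, 9] / [3] / [4] / [5] / [8];  Q = [1, 2, 4, 8, 9] / [3] / [5] / [6] / [7];  common shape = (5, 1, 1, 1, 1)

Row-insert the values π_1, π_2, … into P one at a time, bumping the leftmost entry strictly greater than the inserted value down to the next row. The recording tableau Q records, in position (i, j), the step at which that cell was added to P.
  Insert 1 (step 1): P = [1];  Q = [1]
  Insert 8 (step 2): P = [1, 8];  Q = [1, 2]
  Insert 5 (step 3): P = [1, 5] / [8];  Q = [1, 2] / [3]
  Insert 6 (step 4): P = [1, 5, 6] / [8];  Q = [1, 2, 4] / [3]
  Insert 4 (step 5): P = [1, 4, 6] / [5] / [8];  Q = [1, 2, 4] / [3] / [5]
  Insert 3 (step 6): P = [1, 3, 6] / [4] / [5] / [8];  Q = [1, 2, 4] / [3] / [5] / [6]
  Insert 2 (step 7): P = [1, 2, 6] / [3] / [4] / [5] / [8];  Q = [1, 2, 4] / [3] / [5] / [6] / [7]
  Insert 7 (step 8): P = [1, 2, 6, 7] / [3] / [4] / [5] / [8];  Q = [1, 2, 4, 8] / [3] / [5] / [6] / [7]
  Insert 9 (step 9): P = [1, 2, 6, 7, 9] / [3] / [4] / [5] / [8];  Q = [1, 2, 4, 8, 9] / [3] / [5] / [6] / [7]
Final shape: (5, 1, 1, 1, 1).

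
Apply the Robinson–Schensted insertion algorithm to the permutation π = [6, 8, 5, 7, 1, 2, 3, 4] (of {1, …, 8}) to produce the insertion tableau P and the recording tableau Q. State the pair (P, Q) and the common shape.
P = [1, 2, 3, 4] / [5, 7] / [6, 8];  Q = [1, 2, 7, 8] / [3, 4] / [5, 6];  common shape = (4, 2, 2)

Row-insert the values π_1, π_2, … into P one at a time, bumping the leftmost entry strictly greater than the inserted value down to the next row. The recording tableau Q records, in position (i, j), the step at which that cell was added to P.
  Insert 6 (step 1): P = [6];  Q = [1]
  Insert 8 (step 2): P = [6, 8];  Q = [1, 2]
  Insert 5 (step 3): P = [5, 8] / [6];  Q = [1, 2] / [3]
  Insert 7 (step 4): P = [5, 7] / [6, 8];  Q = [1, 2] / [3, 4]
  Insert 1 (step 5): P = [1, 7] / [5, 8] / [6];  Q = [1, 2] / [3, 4] / [5]
  Insert 2 (step 6): P = [1, 2] / [5, 7] / [6, 8];  Q = [1, 2] / [3, 4] / [5, 6]
  Insert 3 (step 7): P = [1, 2, 3] / [5, 7] / [6, 8];  Q = [1, 2, 7] / [3, 4] / [5, 6]
  Insert 4 (step 8): P = [1, 2, 3, 4] / [5, 7] / [6, 8];  Q = [1, 2, 7, 8] / [3, 4] / [5, 6]
Final shape: (4, 2, 2).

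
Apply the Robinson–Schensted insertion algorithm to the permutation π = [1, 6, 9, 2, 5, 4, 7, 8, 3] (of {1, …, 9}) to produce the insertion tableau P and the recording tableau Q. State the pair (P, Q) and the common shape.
P = [1, 2, 3, 7, 8] / [4, 9] / [5] / [6];  Q = [1, 2, 3, 7, 8] / [4, 5] / [6] / [9];  common shape = (5, 2, 1, 1)

Row-insert the values π_1, π_2, … into P one at a time, bumping the leftmost entry strictly greater than the inserted value down to the next row. The recording tableau Q records, in position (i, j), the step at which that cell was added to P.
  Insert 1 (step 1): P = [1];  Q = [1]
  Insert 6 (step 2): P = [1, 6];  Q = [1, 2]
  Insert 9 (step 3): P = [1, 6, 9];  Q = [1, 2, 3]
  Insert 2 (step 4): P = [1, 2, 9] / [6];  Q = [1, 2, 3] / [4]
  Insert 5 (step 5): P = [1, 2, 5] / [6, 9];  Q = [1, 2, 3] / [4, 5]
  Insert 4 (step 6): P = [1, 2, 4] / [5, 9] / [6];  Q = [1, 2, 3] / [4, 5] / [6]
  Insert 7 (step 7): P = [1, 2, 4, 7] / [5, 9] / [6];  Q = [1, 2, 3, 7] / [4, 5] / [6]
  Insert 8 (step 8): P = [1, 2, 4, 7, 8] / [5, 9] / [6];  Q = [1, 2, 3, 7, 8] / [4, 5] / [6]
  Insert 3 (step 9): P = [1, 2, 3, 7, 8] / [4, 9] / [5] / [6];  Q = [1, 2, 3, 7, 8] / [4, 5] / [6] / [9]
Final shape: (5, 2, 1, 1).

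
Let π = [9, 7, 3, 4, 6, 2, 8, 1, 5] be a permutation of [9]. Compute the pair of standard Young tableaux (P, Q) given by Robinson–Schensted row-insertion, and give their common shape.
P = [1, 4, 5, 8] / [2, 6] / [3] / [7] / [9];  Q = [1, 4, 5, 7] / [2, 9] / [3] / [6] / [8];  common shape = (4, 2, 1, 1, 1)

Row-insert the values π_1, π_2, … into P one at a time, bumping the leftmost entry strictly greater than the inserted value down to the next row. The recording tableau Q records, in position (i, j), the step at which that cell was added to P.
  Insert 9 (step 1): P = [9];  Q = [1]
  Insert 7 (step 2): P = [7] / [9];  Q = [1] / [2]
  Insert 3 (step 3): P = [3] / [7] / [9];  Q = [1] / [2] / [3]
  Insert 4 (step 4): P = [3, 4] / [7] / [9];  Q = [1, 4] / [2] / [3]
  Insert 6 (step 5): P = [3, 4, 6] / [7] / [9];  Q = [1, 4, 5] / [2] / [3]
  Insert 2 (step 6): P = [2, 4, 6] / [3] / [7] / [9];  Q = [1, 4, 5] / [2] / [3] / [6]
  Insert 8 (step 7): P = [2, 4, 6, 8] / [3] / [7] / [9];  Q = [1, 4, 5, 7] / [2] / [3] / [6]
  Insert 1 (step 8): P = [1, 4, 6, 8] / [2] / [3] / [7] / [9];  Q = [1, 4, 5, 7] / [2] / [3] / [6] / [8]
  Insert 5 (step 9): P = [1, 4, 5, 8] / [2, 6] / [3] / [7] / [9];  Q = [1, 4, 5, 7] / [2, 9] / [3] / [6] / [8]
Final shape: (4, 2, 1, 1, 1).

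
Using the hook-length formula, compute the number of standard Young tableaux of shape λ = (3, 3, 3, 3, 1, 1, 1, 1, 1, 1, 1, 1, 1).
# SYT of shape (3, 3, 3, 3, 1, 1, 1, 1, 1, 1, 1, 1, 1) = 1492260

Hook-length formula: f^λ = n! / Π hook(c), product over all cells c of the Young diagram. For λ = (3, 3, 3, 3, 1, 1, 1, 1, 1, 1, 1, 1, 1), n = 21 boxes. Hook lengths by row (left-to-right, top-to-bottom): [15, 5, 4]; [14, 4, 3]; [13, 3, 2]; [12, 2, 1]; [9]; [8]; [7]; [6]; [5]; [4]; [3]; [2]; [1]. Product of hooks = 34237292544000. So f^λ = 21! / 34237292544000 = 51090942171709440000 / 34237292544000 = 1492260.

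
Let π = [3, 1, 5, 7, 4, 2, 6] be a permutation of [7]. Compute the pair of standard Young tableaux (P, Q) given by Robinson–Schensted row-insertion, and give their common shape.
P = [1, 2, 6] / [3, 4, 7] / [5];  Q = [1, 3, 4] / [2, 5, 7] / [6];  common shape = (3, 3, 1)

Row-insert the values π_1, π_2, … into P one at a time, bumping the leftmost entry strictly greater than the inserted value down to the next row. The recording tableau Q records, in position (i, j), the step at which that cell was added to P.
  Insert 3 (step 1): P = [3];  Q = [1]
  Insert 1 (step 2): P = [1] / [3];  Q = [1] / [2]
  Insert 5 (step 3): P = [1, 5] / [3];  Q = [1, 3] / [2]
  Insert 7 (step 4): P = [1, 5, 7] / [3];  Q = [1, 3, 4] / [2]
  Insert 4 (step 5): P = [1, 4, 7] / [3, 5];  Q = [1, 3, 4] / [2, 5]
  Insert 2 (step 6): P = [1, 2, 7] / [3, 4] / [5];  Q = [1, 3, 4] / [2, 5] / [6]
  Insert 6 (step 7): P = [1, 2, 6] / [3, 4, 7] / [5];  Q = [1, 3, 4] / [2, 5, 7] / [6]
Final shape: (3, 3, 1).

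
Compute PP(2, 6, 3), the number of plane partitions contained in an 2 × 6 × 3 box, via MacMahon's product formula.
PP(2, 6, 3) = 2520

Evaluate the triple product over i = 1..2, j = 1..6, k = 1..3. The factors are (2/1) · (3/2) · (4/3) · (3/2) · (4/3) · (5/4) · (4/3) · (5/4) · … (36 factors total). The numerators and denominators telescope so the product is an integer; carrying out the multiplication exactly gives PP(2, 6, 3) = 2520.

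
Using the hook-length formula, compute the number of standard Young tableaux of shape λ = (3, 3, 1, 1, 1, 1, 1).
# SYT of shape (3, 3, 1, 1, 1, 1, 1) = 385

Hook-length formula: f^λ = n! / Π hook(c), product over all cells c of the Young diagram. For λ = (3, 3, 1, 1, 1, 1, 1), n = 11 boxes. Hook lengths by row (left-to-right, top-to-bottom): [9, 3, 2]; [8, 2, 1]; [5]; [4]; [3]; [2]; [1]. Product of hooks = 103680. So f^λ = 11! / 103680 = 39916800 / 103680 = 385.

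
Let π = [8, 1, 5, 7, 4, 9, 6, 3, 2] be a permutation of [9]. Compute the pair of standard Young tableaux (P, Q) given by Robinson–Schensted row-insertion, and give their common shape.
P = [1, 2, 6, 9] / [3, 7] / [4] / [5] / [8];  Q = [1, 3, 4, 6] / [2, 7] / [5] / [8] / [9];  common shape = (4, 2, 1, 1, 1)

Row-insert the values π_1, π_2, … into P one at a time, bumping the leftmost entry strictly greater than the inserted value down to the next row. The recording tableau Q records, in position (i, j), the step at which that cell was added to P.
  Insert 8 (step 1): P = [8];  Q = [1]
  Insert 1 (step 2): P = [1] / [8];  Q = [1] / [2]
  Insert 5 (step 3): P = [1, 5] / [8];  Q = [1, 3] / [2]
  Insert 7 (step 4): P = [1, 5, 7] / [8];  Q = [1, 3, 4] / [2]
  Insert 4 (step 5): P = [1, 4, 7] / [5] / [8];  Q = [1, 3, 4] / [2] / [5]
  Insert 9 (step 6): P = [1, 4, 7, 9] / [5] / [8];  Q = [1, 3, 4, 6] / [2] / [5]
  Insert 6 (step 7): P = [1, 4, 6, 9] / [5, 7] / [8];  Q = [1, 3, 4, 6] / [2, 7] / [5]
  Insert 3 (step 8): P = [1, 3, 6, 9] / [4, 7] / [5] / [8];  Q = [1, 3, 4, 6] / [2, 7] / [5] / [8]
  Insert 2 (step 9): P = [1, 2, 6, 9] / [3, 7] / [4] / [5] / [8];  Q = [1, 3, 4, 6] / [2, 7] / [5] / [8] / [9]
Final shape: (4, 2, 1, 1, 1).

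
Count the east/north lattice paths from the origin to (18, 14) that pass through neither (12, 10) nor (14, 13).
Number of paths = 267680740

Inclusion–exclusion. Total paths: C(32, 18) = 471435600. Through P₁: C(22, 12)·C(10, 6) = 135795660. Through P₂: C(27, 14)·C(5, 4) = 100291500. Since P₁ is strictly southwest of P₂, a monotone path through both must visit P₁ then P₂; paths through both = C(22, 12)·C(5, 2)·C(5, 4) = 32332300. Avoid both = 471435600 − 135795660 − 100291500 + 32332300 = 267680740.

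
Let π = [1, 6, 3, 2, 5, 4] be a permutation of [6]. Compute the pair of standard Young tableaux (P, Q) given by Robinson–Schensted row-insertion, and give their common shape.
P = [1, 2, 4] / [3, 5] / [6];  Q = [1, 2, 5] / [3, 6] / [4];  common shape = (3, 2, 1)

Row-insert the values π_1, π_2, … into P one at a time, bumping the leftmost entry strictly greater than the inserted value down to the next row. The recording tableau Q records, in position (i, j), the step at which that cell was added to P.
  Insert 1 (step 1): P = [1];  Q = [1]
  Insert 6 (step 2): P = [1, 6];  Q = [1, 2]
  Insert 3 (step 3): P = [1, 3] / [6];  Q = [1, 2] / [3]
  Insert 2 (step 4): P = [1, 2] / [3] / [6];  Q = [1, 2] / [3] / [4]
  Insert 5 (step 5): P = [1, 2, 5] / [3] / [6];  Q = [1, 2, 5] / [3] / [4]
  Insert 4 (step 6): P = [1, 2, 4] / [3, 5] / [6];  Q = [1, 2, 5] / [3, 6] / [4]
Final shape: (3, 2, 1).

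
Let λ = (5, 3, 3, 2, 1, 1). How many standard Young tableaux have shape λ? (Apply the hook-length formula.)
# SYT of shape (5, 3, 3, 2, 1, 1) = 231660

Hook-length formula: f^λ = n! / Π hook(c), product over all cells c of the Young diagram. For λ = (5, 3, 3, 2, 1, 1), n = 15 boxes. Hook lengths by row (left-to-right, top-to-bottom): [10, 7, 5, 2, 1]; [7, 4, 2]; [6, 3, 1]; [4, 1]; [2]; [1]. Product of hooks = 5644800. So f^λ = 15! / 5644800 = 1307674368000 / 5644800 = 231660.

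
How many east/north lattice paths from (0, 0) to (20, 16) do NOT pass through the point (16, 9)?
Number of paths = 6633690360

Total paths from (0, 0) to (20, 16): C(36, 20) = 7307872110. Paths through (16, 9): (paths (0, 0) → (16, 9)) × (paths (16, 9) → (20, 16)) = C(25, 16) · C(11, 4) = 2042975 · 330 = 674181750. Avoidance count = 7307872110 − 674181750 = 6633690360.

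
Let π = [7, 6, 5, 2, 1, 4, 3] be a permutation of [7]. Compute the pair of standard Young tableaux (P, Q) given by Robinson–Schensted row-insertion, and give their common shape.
P = [1, 3] / [2, 4] / [5] / [6] / [7];  Q = [1, 6] / [2, 7] / [3] / [4] / [5];  common shape = (2, 2, 1, 1, 1)

Row-insert the values π_1, π_2, … into P one at a time, bumping the leftmost entry strictly greater than the inserted value down to the next row. The recording tableau Q records, in position (i, j), the step at which that cell was added to P.
  Insert 7 (step 1): P = [7];  Q = [1]
  Insert 6 (step 2): P = [6] / [7];  Q = [1] / [2]
  Insert 5 (step 3): P = [5] / [6] / [7];  Q = [1] / [2] / [3]
  Insert 2 (step 4): P = [2] / [5] / [6] / [7];  Q = [1] / [2] / [3] / [4]
  Insert 1 (step 5): P = [1] / [2] / [5] / [6] / [7];  Q = [1] / [2] / [3] / [4] / [5]
  Insert 4 (step 6): P = [1, 4] / [2] / [5] / [6] / [7];  Q = [1, 6] / [2] / [3] / [4] / [5]
  Insert 3 (step 7): P = [1, 3] / [2, 4] / [5] / [6] / [7];  Q = [1, 6] / [2, 7] / [3] / [4] / [5]
Final shape: (2, 2, 1, 1, 1).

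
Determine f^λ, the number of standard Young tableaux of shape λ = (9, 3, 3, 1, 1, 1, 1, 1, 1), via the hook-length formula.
# SYT of shape (9, 3, 3, 1, 1, 1, 1, 1, 1) = 59643584

Hook-length formula: f^λ = n! / Π hook(c), product over all cells c of the Young diagram. For λ = (9, 3, 3, 1, 1, 1, 1, 1, 1), n = 21 boxes. Hook lengths by row (left-to-right, top-to-bottom): [17, 10, 9, 6, 5, 4, 3, 2, 1]; [10, 3, 2]; [9, 2, 1]; [6]; [5]; [4]; [3]; [2]; [1]. Product of hooks = 856604160000. So f^λ = 21! / 856604160000 = 51090942171709440000 / 856604160000 = 59643584.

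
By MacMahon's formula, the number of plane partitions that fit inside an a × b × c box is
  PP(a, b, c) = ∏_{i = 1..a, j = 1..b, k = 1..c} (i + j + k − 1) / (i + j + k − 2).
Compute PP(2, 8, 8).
PP(2, 8, 8) = 34763300

Evaluate the triple product over i = 1..2, j = 1..8, k = 1..8. The factors are (2/1) · (3/2) · (4/3) · (5/4) · (6/5) · (7/6) · (8/7) · (9/8) · … (128 factors total). The numerators and denominators telescope so the product is an integer; carrying out the multiplication exactly gives PP(2, 8, 8) = 34763300.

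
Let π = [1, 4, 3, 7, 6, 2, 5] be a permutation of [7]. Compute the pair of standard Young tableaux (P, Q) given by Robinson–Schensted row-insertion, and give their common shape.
P = [1, 2, 5] / [3, 6] / [4, 7];  Q = [1, 2, 4] / [3, 5] / [6, 7];  common shape = (3, 2, 2)

Row-insert the values π_1, π_2, … into P one at a time, bumping the leftmost entry strictly greater than the inserted value down to the next row. The recording tableau Q records, in position (i, j), the step at which that cell was added to P.
  Insert 1 (step 1): P = [1];  Q = [1]
  Insert 4 (step 2): P = [1, 4];  Q = [1, 2]
  Insert 3 (step 3): P = [1, 3] / [4];  Q = [1, 2] / [3]
  Insert 7 (step 4): P = [1, 3, 7] / [4];  Q = [1, 2, 4] / [3]
  Insert 6 (step 5): P = [1, 3, 6] / [4, 7];  Q = [1, 2, 4] / [3, 5]
  Insert 2 (step 6): P = [1, 2, 6] / [3, 7] / [4];  Q = [1, 2, 4] / [3, 5] / [6]
  Insert 5 (step 7): P = [1, 2, 5] / [3, 6] / [4, 7];  Q = [1, 2, 4] / [3, 5] / [6, 7]
Final shape: (3, 2, 2).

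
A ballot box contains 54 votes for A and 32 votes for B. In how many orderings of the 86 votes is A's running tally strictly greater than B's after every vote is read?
Strict-lead orderings = 102031861477455881948130

Total orderings of the 86 votes with 54 for A: C(86, 54) = 398851822139145720342690. By the Bertrand ballot formula (Cycle Lemma / reflection principle), the number of orderings in which A is strictly ahead of B throughout is (p − q)/(p + q) · C(p + q, p) = (54 − 32)/(54 + 32) · 398851822139145720342690 = 102031861477455881948130.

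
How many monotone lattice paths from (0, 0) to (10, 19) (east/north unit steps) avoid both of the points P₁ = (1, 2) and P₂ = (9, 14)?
Number of paths = 8020680

Inclusion–exclusion. Total paths: C(29, 10) = 20030010. Through P₁: C(3, 1)·C(26, 9) = 9373650. Through P₂: C(23, 9)·C(6, 1) = 4903140. Since P₁ is strictly southwest of P₂, a monotone path through both must visit P₁ then P₂; paths through both = C(3, 1)·C(20, 8)·C(6, 1) = 2267460. Avoid both = 20030010 − 9373650 − 4903140 + 2267460 = 8020680.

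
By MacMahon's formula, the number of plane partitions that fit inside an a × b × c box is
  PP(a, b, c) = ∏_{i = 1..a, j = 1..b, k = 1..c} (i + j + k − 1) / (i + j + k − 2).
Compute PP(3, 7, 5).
PP(3, 7, 5) = 16195608

Evaluate the triple product over i = 1..3, j = 1..7, k = 1..5. The factors are (2/1) · (3/2) · (4/3) · (5/4) · (6/5) · (3/2) · (4/3) · (5/4) · … (105 factors total). The numerators and denominators telescope so the product is an integer; carrying out the multiplication exactly gives PP(3, 7, 5) = 16195608.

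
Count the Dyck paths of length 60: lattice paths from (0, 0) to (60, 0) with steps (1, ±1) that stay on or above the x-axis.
C_30 = 3814986502092304

These Dyck paths are counted by the Catalan number C_n = (1/(n + 1)) · C(2n, n). For n = 30: C_30 = (1/31) · C(60, 30) = 118264581564861424/31 = 3814986502092304.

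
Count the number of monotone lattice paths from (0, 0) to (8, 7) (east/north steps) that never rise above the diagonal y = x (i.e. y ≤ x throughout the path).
Number of paths = 1430

By the reflection principle (André's argument), the number of monotone paths to (8, 7) with n ≤ m that never go above y = x is C(15, 8) − C(15, 9) = 6435 − 5005 = 1430.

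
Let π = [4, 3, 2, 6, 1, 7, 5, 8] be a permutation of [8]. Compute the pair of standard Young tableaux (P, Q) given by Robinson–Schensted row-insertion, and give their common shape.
P = [1, 5, 7, 8] / [2, 6] / [3] / [4];  Q = [1, 4, 6, 8] / [2, 7] / [3] / [5];  common shape = (4, 2, 1, 1)

Row-insert the values π_1, π_2, … into P one at a time, bumping the leftmost entry strictly greater than the inserted value down to the next row. The recording tableau Q records, in position (i, j), the step at which that cell was added to P.
  Insert 4 (step 1): P = [4];  Q = [1]
  Insert 3 (step 2): P = [3] / [4];  Q = [1] / [2]
  Insert 2 (step 3): P = [2] / [3] / [4];  Q = [1] / [2] / [3]
  Insert 6 (step 4): P = [2, 6] / [3] / [4];  Q = [1, 4] / [2] / [3]
  Insert 1 (step 5): P = [1, 6] / [2] / [3] / [4];  Q = [1, 4] / [2] / [3] / [5]
  Insert 7 (step 6): P = [1, 6, 7] / [2] / [3] / [4];  Q = [1, 4, 6] / [2] / [3] / [5]
  Insert 5 (step 7): P = [1, 5, 7] / [2, 6] / [3] / [4];  Q = [1, 4, 6] / [2, 7] / [3] / [5]
  Insert 8 (step 8): P = [1, 5, 7, 8] / [2, 6] / [3] / [4];  Q = [1, 4, 6, 8] / [2, 7] / [3] / [5]
Final shape: (4, 2, 1, 1).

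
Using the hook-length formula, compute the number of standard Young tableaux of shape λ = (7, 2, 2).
# SYT of shape (7, 2, 2) = 385

Hook-length formula: f^λ = n! / Π hook(c), product over all cells c of the Young diagram. For λ = (7, 2, 2), n = 11 boxes. Hook lengths by row (left-to-right, top-to-bottom): [9, 8, 5, 4, 3, 2, 1]; [3, 2]; [2, 1]. Product of hooks = 103680. So f^λ = 11! / 103680 = 39916800 / 103680 = 385.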